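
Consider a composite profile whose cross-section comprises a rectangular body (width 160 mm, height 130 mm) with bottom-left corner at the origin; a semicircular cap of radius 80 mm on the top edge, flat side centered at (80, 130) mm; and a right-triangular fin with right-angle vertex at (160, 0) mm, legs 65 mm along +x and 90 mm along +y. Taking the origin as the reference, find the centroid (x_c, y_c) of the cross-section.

Part | A | x̄ᵢ | ȳᵢ | A·x̄ᵢ | A·ȳᵢ
rectangular body | 20800.00 | 80.00 | 65.00 | 1664000.00 | 1352000.00
semicircular top | 10053.10 | 80.00 | 163.95 | 804247.72 | 1648235.88
triangular fin | 2925.00 | 181.67 | 30.00 | 531375.00 | 87750.00
Σ | 33778.10 |  |  | 2999622.72 | 3087985.88
x_c = 2999622.72 / 33778.10 = 88.80 mm
y_c = 3087985.88 / 33778.10 = 91.42 mm

x_c = 88.80 mm, y_c = 91.42 mm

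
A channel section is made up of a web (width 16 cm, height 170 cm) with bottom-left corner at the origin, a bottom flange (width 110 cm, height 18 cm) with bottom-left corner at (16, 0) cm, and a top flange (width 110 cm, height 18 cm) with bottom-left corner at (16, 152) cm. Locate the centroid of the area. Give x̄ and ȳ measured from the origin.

x̄ = 45.35 cm, ȳ = 85.00 cm

web: A = 16 × 170 = 2720.00, centroid at (8.00, 85.00).
bottom flange: A = 110 × 18 = 1980.00, centroid at (71.00, 9.00).
top flange: A = 110 × 18 = 1980.00, centroid at (71.00, 161.00).
ΣA = 6680.00 cm², ΣAx̄ = 302920.00 cm³, ΣAȳ = 567800.00 cm³.
x̄ = 302920.00/6680.00 = 45.35 cm; ȳ = 567800.00/6680.00 = 85.00 cm.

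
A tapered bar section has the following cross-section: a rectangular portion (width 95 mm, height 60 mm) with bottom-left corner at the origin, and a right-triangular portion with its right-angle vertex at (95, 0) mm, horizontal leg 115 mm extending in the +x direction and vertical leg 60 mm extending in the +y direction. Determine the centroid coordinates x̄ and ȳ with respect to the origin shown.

rectangular portion: A = 95 × 60 = 5700.00, centroid at (47.50, 30.00).
triangular portion: A = ½·115·60 = 3450.00, centroid at (133.33, 20.00).
ΣA = 9150.00 mm²
ΣAx̄ = (5700.00)(47.50) + (3450.00)(133.33) = 730750.00 mm³
ΣAȳ = (5700.00)(30.00) + (3450.00)(20.00) = 240000.00 mm³
x̄ = 730750.00 / 9150.00 = 79.86 mm
ȳ = 240000.00 / 9150.00 = 26.23 mm

x̄ = 79.86 mm, ȳ = 26.23 mm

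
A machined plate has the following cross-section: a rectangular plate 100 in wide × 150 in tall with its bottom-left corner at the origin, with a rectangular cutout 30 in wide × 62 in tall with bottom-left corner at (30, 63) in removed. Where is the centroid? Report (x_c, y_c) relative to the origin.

Part | A | x̄ᵢ | ȳᵢ | A·x̄ᵢ | A·ȳᵢ
plate | 15000.00 | 50.00 | 75.00 | 750000.00 | 1125000.00
hole | -1860.00 | 45.00 | 94.00 | -83700.00 | -174840.00
Σ | 13140.00 |  |  | 666300.00 | 950160.00
x_c = 666300.00 / 13140.00 = 50.71 in
y_c = 950160.00 / 13140.00 = 72.31 in

x_c = 50.71 in, y_c = 72.31 in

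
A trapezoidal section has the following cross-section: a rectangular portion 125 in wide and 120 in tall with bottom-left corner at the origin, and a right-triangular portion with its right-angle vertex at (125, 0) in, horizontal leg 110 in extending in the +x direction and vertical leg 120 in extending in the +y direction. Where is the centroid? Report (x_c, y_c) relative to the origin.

x_c = 92.80 in, y_c = 53.89 in

rectangular portion: A = 125 × 120 = 15000.00, centroid at (62.50, 60.00).
triangular portion: A = ½·110·120 = 6600.00, centroid at (161.67, 40.00).
ΣA = 21600.00 in²
ΣAx_c = (15000.00)(62.50) + (6600.00)(161.67) = 2004500.00 in³
ΣAy_c = (15000.00)(60.00) + (6600.00)(40.00) = 1164000.00 in³
x_c = 2004500.00 / 21600.00 = 92.80 in
y_c = 1164000.00 / 21600.00 = 53.89 in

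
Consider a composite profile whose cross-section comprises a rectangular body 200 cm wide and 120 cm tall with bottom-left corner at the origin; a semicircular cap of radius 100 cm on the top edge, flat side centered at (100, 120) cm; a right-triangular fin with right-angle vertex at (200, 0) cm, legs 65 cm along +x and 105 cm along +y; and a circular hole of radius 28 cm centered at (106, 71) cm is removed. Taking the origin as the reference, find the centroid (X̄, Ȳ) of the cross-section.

X̄ = 109.85 cm, Ȳ = 96.81 cm

rectangular body: A = 200 × 120 = 24000.00, centroid at (100.00, 60.00).
semicircular top: A = ½π·100² = 15707.96, centroid at (100.00, 162.44).
triangular fin: A = ½·65·105 = 3412.50, centroid at (221.67, 35.00).
hole: A = −π·28² = -2463.01, centroid at (106.00, 71.00).
ΣA = 40657.45 cm²
ΣAX̄ = (24000.00)(100.00) + (15707.96)(100.00) + (3412.50)(221.67) + (-2463.01)(106.00) = 4466154.91 cm³
ΣAȲ = (24000.00)(60.00) + (15707.96)(162.44) + (3412.50)(35.00) + (-2463.01)(71.00) = 3936186.15 cm³
X̄ = 4466154.91 / 40657.45 = 109.85 cm
Ȳ = 3936186.15 / 40657.45 = 96.81 cm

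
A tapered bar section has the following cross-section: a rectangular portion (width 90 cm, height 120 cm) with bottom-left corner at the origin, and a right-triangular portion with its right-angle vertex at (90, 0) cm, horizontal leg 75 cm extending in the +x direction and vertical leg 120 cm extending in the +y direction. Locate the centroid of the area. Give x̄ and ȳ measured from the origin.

rectangular portion: A = 90 × 120 = 10800.00, centroid at (45.00, 60.00).
triangular portion: A = ½·75·120 = 4500.00, centroid at (115.00, 40.00).
ΣA = 15300.00 cm²
ΣAx̄ = (10800.00)(45.00) + (4500.00)(115.00) = 1003500.00 cm³
ΣAȳ = (10800.00)(60.00) + (4500.00)(40.00) = 828000.00 cm³
x̄ = 1003500.00 / 15300.00 = 65.59 cm
ȳ = 828000.00 / 15300.00 = 54.12 cm

x̄ = 65.59 cm, ȳ = 54.12 cm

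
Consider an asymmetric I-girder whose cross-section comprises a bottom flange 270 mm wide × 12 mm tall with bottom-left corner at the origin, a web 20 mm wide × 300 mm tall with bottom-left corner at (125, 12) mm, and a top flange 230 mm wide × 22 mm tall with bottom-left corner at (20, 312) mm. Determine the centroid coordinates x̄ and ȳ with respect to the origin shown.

Part | A | x̄ᵢ | ȳᵢ | A·x̄ᵢ | A·ȳᵢ
bottom flange | 3240.00 | 135.00 | 6.00 | 437400.00 | 19440.00
web | 6000.00 | 135.00 | 162.00 | 810000.00 | 972000.00
top flange | 5060.00 | 135.00 | 323.00 | 683100.00 | 1634380.00
Σ | 14300.00 |  |  | 1930500.00 | 2625820.00
x̄ = 1930500.00 / 14300.00 = 135.00 mm
ȳ = 2625820.00 / 14300.00 = 183.62 mm

x̄ = 135.00 mm, ȳ = 183.62 mm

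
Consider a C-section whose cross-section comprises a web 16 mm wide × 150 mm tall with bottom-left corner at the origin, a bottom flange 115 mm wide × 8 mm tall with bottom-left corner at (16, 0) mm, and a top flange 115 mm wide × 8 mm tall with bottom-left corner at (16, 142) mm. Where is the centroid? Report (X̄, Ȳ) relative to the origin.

X̄ = 36.42 mm, Ȳ = 75.00 mm

web: A = 16 × 150 = 2400.00, centroid at (8.00, 75.00).
bottom flange: A = 115 × 8 = 920.00, centroid at (73.50, 4.00).
top flange: A = 115 × 8 = 920.00, centroid at (73.50, 146.00).
ΣA = 4240.00 mm², ΣAX̄ = 154440.00 mm³, ΣAȲ = 318000.00 mm³.
X̄ = 154440.00/4240.00 = 36.42 mm; Ȳ = 318000.00/4240.00 = 75.00 mm.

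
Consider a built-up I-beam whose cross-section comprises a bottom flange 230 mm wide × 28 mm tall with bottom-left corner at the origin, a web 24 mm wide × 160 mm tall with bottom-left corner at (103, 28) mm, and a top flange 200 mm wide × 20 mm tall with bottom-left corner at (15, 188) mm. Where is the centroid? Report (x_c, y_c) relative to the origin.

bottom flange: A = 230 × 28 = 6440.00, centroid at (115.00, 14.00).
web: A = 24 × 160 = 3840.00, centroid at (115.00, 108.00).
top flange: A = 200 × 20 = 4000.00, centroid at (115.00, 198.00).
ΣA = 14280.00 mm², ΣAx_c = 1642200.00 mm³, ΣAy_c = 1296880.00 mm³.
x_c = 1642200.00/14280.00 = 115.00 mm; y_c = 1296880.00/14280.00 = 90.82 mm.

x_c = 115.00 mm, y_c = 90.82 mm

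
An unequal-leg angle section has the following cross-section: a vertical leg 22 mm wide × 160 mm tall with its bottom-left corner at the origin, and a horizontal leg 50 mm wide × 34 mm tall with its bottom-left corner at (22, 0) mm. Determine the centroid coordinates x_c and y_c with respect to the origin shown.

vertical leg: A = 22 × 160 = 3520.00, centroid at (11.00, 80.00).
horizontal leg: A = 50 × 34 = 1700.00, centroid at (47.00, 17.00).
ΣA = 5220.00 mm², ΣAx_c = 118620.00 mm³, ΣAy_c = 310500.00 mm³.
x_c = 118620.00/5220.00 = 22.72 mm; y_c = 310500.00/5220.00 = 59.48 mm.

x_c = 22.72 mm, y_c = 59.48 mm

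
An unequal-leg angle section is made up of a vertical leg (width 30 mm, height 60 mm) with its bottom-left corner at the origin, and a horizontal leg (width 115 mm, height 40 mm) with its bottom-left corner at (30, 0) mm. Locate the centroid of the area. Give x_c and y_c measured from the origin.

x_c = 67.11 mm, y_c = 22.81 mm

vertical leg: A = 30 × 60 = 1800.00, centroid at (15.00, 30.00).
horizontal leg: A = 115 × 40 = 4600.00, centroid at (87.50, 20.00).
ΣA = 6400.00 mm², ΣAx_c = 429500.00 mm³, ΣAy_c = 146000.00 mm³.
x_c = 429500.00/6400.00 = 67.11 mm; y_c = 146000.00/6400.00 = 22.81 mm.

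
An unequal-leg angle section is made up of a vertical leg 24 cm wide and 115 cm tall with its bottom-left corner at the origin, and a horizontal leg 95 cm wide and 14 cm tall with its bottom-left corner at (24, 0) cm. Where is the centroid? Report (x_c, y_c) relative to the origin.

x_c = 31.35 cm, y_c = 41.08 cm

vertical leg: A = 24 × 115 = 2760.00, centroid at (12.00, 57.50).
horizontal leg: A = 95 × 14 = 1330.00, centroid at (71.50, 7.00).
ΣA = 4090.00 cm², ΣAx_c = 128215.00 cm³, ΣAy_c = 168010.00 cm³.
x_c = 128215.00/4090.00 = 31.35 cm; y_c = 168010.00/4090.00 = 41.08 cm.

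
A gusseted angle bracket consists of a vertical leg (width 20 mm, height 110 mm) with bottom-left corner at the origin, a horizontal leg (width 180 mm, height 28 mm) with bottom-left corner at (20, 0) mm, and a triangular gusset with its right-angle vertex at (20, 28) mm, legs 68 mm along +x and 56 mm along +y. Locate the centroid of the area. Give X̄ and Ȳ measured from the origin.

X̄ = 71.92 mm, Ȳ = 30.67 mm

vertical leg: A = 20 × 110 = 2200.00, centroid at (10.00, 55.00).
horizontal leg: A = 180 × 28 = 5040.00, centroid at (110.00, 14.00).
gusset: A = ½·68·56 = 1904.00, centroid at (42.67, 46.67).
ΣA = 9144.00 mm²
ΣAX̄ = (2200.00)(10.00) + (5040.00)(110.00) + (1904.00)(42.67) = 657637.33 mm³
ΣAȲ = (2200.00)(55.00) + (5040.00)(14.00) + (1904.00)(46.67) = 280413.33 mm³
X̄ = 657637.33 / 9144.00 = 71.92 mm
Ȳ = 280413.33 / 9144.00 = 30.67 mm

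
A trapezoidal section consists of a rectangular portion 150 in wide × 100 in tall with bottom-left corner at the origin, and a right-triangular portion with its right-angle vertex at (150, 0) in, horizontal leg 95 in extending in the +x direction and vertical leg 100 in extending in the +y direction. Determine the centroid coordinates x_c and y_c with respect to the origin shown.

rectangular portion: A = 150 × 100 = 15000.00, centroid at (75.00, 50.00).
triangular portion: A = ½·95·100 = 4750.00, centroid at (181.67, 33.33).
ΣA = 19750.00 in², ΣAx_c = 1987916.67 in³, ΣAy_c = 908333.33 in³.
x_c = 1987916.67/19750.00 = 100.65 in; y_c = 908333.33/19750.00 = 45.99 in.

x_c = 100.65 in, y_c = 45.99 in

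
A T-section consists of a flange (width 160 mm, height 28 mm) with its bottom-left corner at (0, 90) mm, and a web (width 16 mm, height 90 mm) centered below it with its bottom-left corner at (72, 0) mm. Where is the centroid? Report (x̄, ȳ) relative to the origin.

x̄ = 80.00 mm, ȳ = 89.65 mm

web: A = 16 × 90 = 1440.00, centroid at (80.00, 45.00).
flange: A = 160 × 28 = 4480.00, centroid at (80.00, 104.00).
ΣA = 5920.00 mm², ΣAx̄ = 473600.00 mm³, ΣAȳ = 530720.00 mm³.
x̄ = 473600.00/5920.00 = 80.00 mm; ȳ = 530720.00/5920.00 = 89.65 mm.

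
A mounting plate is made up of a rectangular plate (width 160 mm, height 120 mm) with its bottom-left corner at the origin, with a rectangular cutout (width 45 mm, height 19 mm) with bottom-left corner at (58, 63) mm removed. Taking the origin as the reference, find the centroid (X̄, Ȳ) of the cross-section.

plate: A = 160 × 120 = 19200.00, centroid at (80.00, 60.00).
hole: A = −(45 × 19) = -855.00, centroid at (80.50, 72.50).
ΣA = 18345.00 mm², ΣAX̄ = 1467172.50 mm³, ΣAȲ = 1090012.50 mm³.
X̄ = 1467172.50/18345.00 = 79.98 mm; Ȳ = 1090012.50/18345.00 = 59.42 mm.

X̄ = 79.98 mm, Ȳ = 59.42 mm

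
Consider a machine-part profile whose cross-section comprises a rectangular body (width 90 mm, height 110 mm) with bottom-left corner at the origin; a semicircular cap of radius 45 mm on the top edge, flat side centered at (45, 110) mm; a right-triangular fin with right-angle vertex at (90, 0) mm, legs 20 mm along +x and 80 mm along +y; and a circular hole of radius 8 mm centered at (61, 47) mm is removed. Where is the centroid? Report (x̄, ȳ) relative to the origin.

x̄ = 47.79 mm, ȳ = 70.69 mm

rectangular body: A = 90 × 110 = 9900.00, centroid at (45.00, 55.00).
semicircular top: A = ½π·45² = 3180.86, centroid at (45.00, 129.10).
triangular fin: A = ½·20·80 = 800.00, centroid at (96.67, 26.67).
hole: A = −π·8² = -201.06, centroid at (61.00, 47.00).
ΣA = 13679.80 mm²
ΣAx̄ = (9900.00)(45.00) + (3180.86)(45.00) + (800.00)(96.67) + (-201.06)(61.00) = 653707.37 mm³
ΣAȳ = (9900.00)(55.00) + (3180.86)(129.10) + (800.00)(26.67) + (-201.06)(47.00) = 967028.30 mm³
x̄ = 653707.37 / 13679.80 = 47.79 mm
ȳ = 967028.30 / 13679.80 = 70.69 mm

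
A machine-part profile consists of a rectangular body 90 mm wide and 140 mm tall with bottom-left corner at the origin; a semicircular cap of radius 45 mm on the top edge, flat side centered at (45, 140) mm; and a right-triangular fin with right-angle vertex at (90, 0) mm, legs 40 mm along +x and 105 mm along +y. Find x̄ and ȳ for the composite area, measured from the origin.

x̄ = 51.85 mm, ȳ = 81.74 mm

rectangular body: A = 90 × 140 = 12600.00, centroid at (45.00, 70.00).
semicircular top: A = ½π·45² = 3180.86, centroid at (45.00, 159.10).
triangular fin: A = ½·40·105 = 2100.00, centroid at (103.33, 35.00).
ΣA = 17880.86 mm², ΣAx̄ = 927138.82 mm³, ΣAȳ = 1461570.76 mm³.
x̄ = 927138.82/17880.86 = 51.85 mm; ȳ = 1461570.76/17880.86 = 81.74 mm.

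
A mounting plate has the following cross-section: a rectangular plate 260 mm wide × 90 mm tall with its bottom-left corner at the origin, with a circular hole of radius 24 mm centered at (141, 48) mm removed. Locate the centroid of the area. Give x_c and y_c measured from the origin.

x_c = 129.08 mm, y_c = 44.75 mm

plate: A = 260 × 90 = 23400.00, centroid at (130.00, 45.00).
hole: A = −π·24² = -1809.56, centroid at (141.00, 48.00).
ΣA = 21590.44 mm², ΣAx_c = 2786852.41 mm³, ΣAy_c = 966141.25 mm³.
x_c = 2786852.41/21590.44 = 129.08 mm; y_c = 966141.25/21590.44 = 44.75 mm.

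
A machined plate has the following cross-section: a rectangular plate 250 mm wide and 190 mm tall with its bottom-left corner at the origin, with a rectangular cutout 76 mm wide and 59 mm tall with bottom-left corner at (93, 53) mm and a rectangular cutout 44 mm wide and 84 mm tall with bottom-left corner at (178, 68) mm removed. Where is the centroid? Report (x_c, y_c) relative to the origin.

Part | A | x̄ᵢ | ȳᵢ | A·x̄ᵢ | A·ȳᵢ
plate | 47500.00 | 125.00 | 95.00 | 5937500.00 | 4512500.00
hole 1 | -4484.00 | 131.00 | 82.50 | -587404.00 | -369930.00
hole 2 | -3696.00 | 200.00 | 110.00 | -739200.00 | -406560.00
Σ | 39320.00 |  |  | 4610896.00 | 3736010.00
x_c = 4610896.00 / 39320.00 = 117.27 mm
y_c = 3736010.00 / 39320.00 = 95.02 mm

x_c = 117.27 mm, y_c = 95.02 mm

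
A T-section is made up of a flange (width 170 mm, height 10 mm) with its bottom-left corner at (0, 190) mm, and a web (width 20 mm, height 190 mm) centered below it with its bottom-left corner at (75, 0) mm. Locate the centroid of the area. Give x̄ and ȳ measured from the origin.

x̄ = 85.00 mm, ȳ = 125.91 mm

web: A = 20 × 190 = 3800.00, centroid at (85.00, 95.00).
flange: A = 170 × 10 = 1700.00, centroid at (85.00, 195.00).
ΣA = 5500.00 mm²
ΣAx̄ = (3800.00)(85.00) + (1700.00)(85.00) = 467500.00 mm³
ΣAȳ = (3800.00)(95.00) + (1700.00)(195.00) = 692500.00 mm³
x̄ = 467500.00 / 5500.00 = 85.00 mm
ȳ = 692500.00 / 5500.00 = 125.91 mm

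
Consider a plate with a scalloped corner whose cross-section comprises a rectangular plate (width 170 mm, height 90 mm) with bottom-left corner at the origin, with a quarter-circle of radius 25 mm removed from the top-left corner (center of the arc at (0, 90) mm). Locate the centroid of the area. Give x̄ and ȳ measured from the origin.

plate: A = 170 × 90 = 15300.00, centroid at (85.00, 45.00).
removed quarter-circle: A = −¼π·25² = -490.87, centroid at (10.61, 79.39).
ΣA = 14809.13 mm², ΣAx̄ = 1295291.67 mm³, ΣAȳ = 649529.69 mm³.
x̄ = 1295291.67/14809.13 = 87.47 mm; ȳ = 649529.69/14809.13 = 43.86 mm.

x̄ = 87.47 mm, ȳ = 43.86 mm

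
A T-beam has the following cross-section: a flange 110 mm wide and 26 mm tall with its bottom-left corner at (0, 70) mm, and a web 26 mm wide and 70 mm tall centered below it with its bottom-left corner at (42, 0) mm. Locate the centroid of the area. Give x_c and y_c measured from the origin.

x_c = 55.00 mm, y_c = 64.33 mm

web: A = 26 × 70 = 1820.00, centroid at (55.00, 35.00).
flange: A = 110 × 26 = 2860.00, centroid at (55.00, 83.00).
ΣA = 4680.00 mm², ΣAx_c = 257400.00 mm³, ΣAy_c = 301080.00 mm³.
x_c = 257400.00/4680.00 = 55.00 mm; y_c = 301080.00/4680.00 = 64.33 mm.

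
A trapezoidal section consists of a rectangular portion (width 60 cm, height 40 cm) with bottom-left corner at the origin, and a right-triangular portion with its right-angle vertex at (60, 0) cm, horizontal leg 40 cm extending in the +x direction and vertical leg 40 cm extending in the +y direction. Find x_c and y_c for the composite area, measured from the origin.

rectangular portion: A = 60 × 40 = 2400.00, centroid at (30.00, 20.00).
triangular portion: A = ½·40·40 = 800.00, centroid at (73.33, 13.33).
ΣA = 3200.00 cm², ΣAx_c = 130666.67 cm³, ΣAy_c = 58666.67 cm³.
x_c = 130666.67/3200.00 = 40.83 cm; y_c = 58666.67/3200.00 = 18.33 cm.

x_c = 40.83 cm, y_c = 18.33 cm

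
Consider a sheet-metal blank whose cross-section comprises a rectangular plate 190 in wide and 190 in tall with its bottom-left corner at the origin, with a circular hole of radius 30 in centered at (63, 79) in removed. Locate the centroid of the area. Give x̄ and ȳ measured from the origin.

x̄ = 97.72 in, ȳ = 96.36 in

Part | A | x̄ᵢ | ȳᵢ | A·x̄ᵢ | A·ȳᵢ
plate | 36100.00 | 95.00 | 95.00 | 3429500.00 | 3429500.00
hole | -2827.43 | 63.00 | 79.00 | -178128.30 | -223367.24
Σ | 33272.57 |  |  | 3251371.70 | 3206132.76
x̄ = 3251371.70 / 33272.57 = 97.72 in
ȳ = 3206132.76 / 33272.57 = 96.36 in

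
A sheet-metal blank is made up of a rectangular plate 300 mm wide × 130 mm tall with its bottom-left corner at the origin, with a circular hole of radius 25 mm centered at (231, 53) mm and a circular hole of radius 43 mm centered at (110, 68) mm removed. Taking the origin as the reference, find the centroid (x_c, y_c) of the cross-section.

x_c = 152.35 mm, y_c = 65.20 mm

plate: A = 300 × 130 = 39000.00, centroid at (150.00, 65.00).
hole 1: A = −π·25² = -1963.50, centroid at (231.00, 53.00).
hole 2: A = −π·43² = -5808.80, centroid at (110.00, 68.00).
ΣA = 31227.70 mm²
ΣAx_c = (39000.00)(150.00) + (-1963.50)(231.00) + (-5808.80)(110.00) = 4757464.03 mm³
ΣAy_c = (39000.00)(65.00) + (-1963.50)(53.00) + (-5808.80)(68.00) = 2035936.02 mm³
x_c = 4757464.03 / 31227.70 = 152.35 mm
y_c = 2035936.02 / 31227.70 = 65.20 mm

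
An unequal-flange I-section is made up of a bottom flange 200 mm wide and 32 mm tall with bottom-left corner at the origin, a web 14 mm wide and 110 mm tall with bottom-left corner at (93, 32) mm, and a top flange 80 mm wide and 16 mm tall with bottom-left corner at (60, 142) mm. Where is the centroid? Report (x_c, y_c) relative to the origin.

bottom flange: A = 200 × 32 = 6400.00, centroid at (100.00, 16.00).
web: A = 14 × 110 = 1540.00, centroid at (100.00, 87.00).
top flange: A = 80 × 16 = 1280.00, centroid at (100.00, 150.00).
ΣA = 9220.00 mm², ΣAx_c = 922000.00 mm³, ΣAy_c = 428380.00 mm³.
x_c = 922000.00/9220.00 = 100.00 mm; y_c = 428380.00/9220.00 = 46.46 mm.

x_c = 100.00 mm, y_c = 46.46 mm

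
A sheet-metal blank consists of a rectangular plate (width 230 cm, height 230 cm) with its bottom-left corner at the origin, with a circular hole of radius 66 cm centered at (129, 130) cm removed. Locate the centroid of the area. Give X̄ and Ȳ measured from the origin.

plate: A = 230 × 230 = 52900.00, centroid at (115.00, 115.00).
hole: A = −π·66² = -13684.78, centroid at (129.00, 130.00).
ΣA = 39215.22 cm², ΣAX̄ = 4318163.69 cm³, ΣAȲ = 4304478.91 cm³.
X̄ = 4318163.69/39215.22 = 110.11 cm; Ȳ = 4304478.91/39215.22 = 109.77 cm.

X̄ = 110.11 cm, Ȳ = 109.77 cm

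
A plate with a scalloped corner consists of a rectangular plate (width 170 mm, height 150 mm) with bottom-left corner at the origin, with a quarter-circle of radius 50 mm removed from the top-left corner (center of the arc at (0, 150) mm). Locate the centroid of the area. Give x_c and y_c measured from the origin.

plate: A = 170 × 150 = 25500.00, centroid at (85.00, 75.00).
removed quarter-circle: A = −¼π·50² = -1963.50, centroid at (21.22, 128.78).
ΣA = 23536.50 mm²
ΣAx_c = (25500.00)(85.00) + (-1963.50)(21.22) = 2125833.33 mm³
ΣAy_c = (25500.00)(75.00) + (-1963.50)(128.78) = 1659642.36 mm³
x_c = 2125833.33 / 23536.50 = 90.32 mm
y_c = 1659642.36 / 23536.50 = 70.51 mm

x_c = 90.32 mm, y_c = 70.51 mm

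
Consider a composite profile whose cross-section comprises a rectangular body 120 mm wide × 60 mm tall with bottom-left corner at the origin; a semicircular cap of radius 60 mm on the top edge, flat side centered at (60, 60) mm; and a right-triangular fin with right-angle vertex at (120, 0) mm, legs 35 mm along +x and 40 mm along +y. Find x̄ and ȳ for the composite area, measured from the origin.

rectangular body: A = 120 × 60 = 7200.00, centroid at (60.00, 30.00).
semicircular top: A = ½π·60² = 5654.87, centroid at (60.00, 85.46).
triangular fin: A = ½·35·40 = 700.00, centroid at (131.67, 13.33).
ΣA = 13554.87 mm²
ΣAx̄ = (7200.00)(60.00) + (5654.87)(60.00) + (700.00)(131.67) = 863458.67 mm³
ΣAȳ = (7200.00)(30.00) + (5654.87)(85.46) + (700.00)(13.33) = 708625.34 mm³
x̄ = 863458.67 / 13554.87 = 63.70 mm
ȳ = 708625.34 / 13554.87 = 52.28 mm

x̄ = 63.70 mm, ȳ = 52.28 mm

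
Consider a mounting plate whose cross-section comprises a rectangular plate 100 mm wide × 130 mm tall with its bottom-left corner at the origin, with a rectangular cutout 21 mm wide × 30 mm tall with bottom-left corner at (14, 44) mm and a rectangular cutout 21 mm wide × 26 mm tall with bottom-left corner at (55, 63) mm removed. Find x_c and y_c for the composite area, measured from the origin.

plate: A = 100 × 130 = 13000.00, centroid at (50.00, 65.00).
hole 1: A = −(21 × 30) = -630.00, centroid at (24.50, 59.00).
hole 2: A = −(21 × 26) = -546.00, centroid at (65.50, 76.00).
ΣA = 11824.00 mm², ΣAx_c = 598802.00 mm³, ΣAy_c = 766334.00 mm³.
x_c = 598802.00/11824.00 = 50.64 mm; y_c = 766334.00/11824.00 = 64.81 mm.

x_c = 50.64 mm, y_c = 64.81 mm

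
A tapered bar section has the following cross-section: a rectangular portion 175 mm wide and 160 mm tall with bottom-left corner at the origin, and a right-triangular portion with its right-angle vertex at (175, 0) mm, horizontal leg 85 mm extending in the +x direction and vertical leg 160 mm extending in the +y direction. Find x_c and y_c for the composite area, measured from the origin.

x_c = 110.13 mm, y_c = 74.79 mm

Part | A | x̄ᵢ | ȳᵢ | A·x̄ᵢ | A·ȳᵢ
rectangular portion | 28000.00 | 87.50 | 80.00 | 2450000.00 | 2240000.00
triangular portion | 6800.00 | 203.33 | 53.33 | 1382666.67 | 362666.67
Σ | 34800.00 |  |  | 3832666.67 | 2602666.67
x_c = 3832666.67 / 34800.00 = 110.13 mm
y_c = 2602666.67 / 34800.00 = 74.79 mm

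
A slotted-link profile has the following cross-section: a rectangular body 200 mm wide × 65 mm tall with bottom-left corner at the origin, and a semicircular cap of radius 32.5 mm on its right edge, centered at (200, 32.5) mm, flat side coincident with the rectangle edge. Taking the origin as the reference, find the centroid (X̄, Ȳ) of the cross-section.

Part | A | x̄ᵢ | ȳᵢ | A·x̄ᵢ | A·ȳᵢ
rectangular body | 13000.00 | 100.00 | 32.50 | 1300000.00 | 422500.00
semicircular end | 1659.15 | 213.79 | 32.50 | 354716.14 | 53922.49
Σ | 14659.15 |  |  | 1654716.14 | 476422.49
X̄ = 1654716.14 / 14659.15 = 112.88 mm
Ȳ = 476422.49 / 14659.15 = 32.50 mm

X̄ = 112.88 mm, Ȳ = 32.50 mm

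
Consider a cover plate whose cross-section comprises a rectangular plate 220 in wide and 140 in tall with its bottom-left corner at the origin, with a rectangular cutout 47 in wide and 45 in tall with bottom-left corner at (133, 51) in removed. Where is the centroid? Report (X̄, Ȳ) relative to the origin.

plate: A = 220 × 140 = 30800.00, centroid at (110.00, 70.00).
hole: A = −(47 × 45) = -2115.00, centroid at (156.50, 73.50).
ΣA = 28685.00 in², ΣAX̄ = 3057002.50 in³, ΣAȲ = 2000547.50 in³.
X̄ = 3057002.50/28685.00 = 106.57 in; Ȳ = 2000547.50/28685.00 = 69.74 in.

X̄ = 106.57 in, Ȳ = 69.74 in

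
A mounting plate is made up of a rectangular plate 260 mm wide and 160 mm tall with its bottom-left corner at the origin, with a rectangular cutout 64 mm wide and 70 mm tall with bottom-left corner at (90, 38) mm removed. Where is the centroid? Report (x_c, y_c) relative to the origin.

x_c = 130.97 mm, y_c = 80.84 mm

plate: A = 260 × 160 = 41600.00, centroid at (130.00, 80.00).
hole: A = −(64 × 70) = -4480.00, centroid at (122.00, 73.00).
ΣA = 37120.00 mm²
ΣAx_c = (41600.00)(130.00) + (-4480.00)(122.00) = 4861440.00 mm³
ΣAy_c = (41600.00)(80.00) + (-4480.00)(73.00) = 3000960.00 mm³
x_c = 4861440.00 / 37120.00 = 130.97 mm
y_c = 3000960.00 / 37120.00 = 80.84 mm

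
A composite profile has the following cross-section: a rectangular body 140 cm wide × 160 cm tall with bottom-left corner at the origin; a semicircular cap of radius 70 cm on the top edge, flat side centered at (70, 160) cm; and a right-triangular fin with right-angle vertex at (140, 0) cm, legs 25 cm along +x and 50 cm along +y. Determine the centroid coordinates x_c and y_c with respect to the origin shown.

x_c = 71.59 cm, y_c = 106.20 cm

rectangular body: A = 140 × 160 = 22400.00, centroid at (70.00, 80.00).
semicircular top: A = ½π·70² = 7696.90, centroid at (70.00, 189.71).
triangular fin: A = ½·25·50 = 625.00, centroid at (148.33, 16.67).
ΣA = 30721.90 cm²
ΣAx_c = (22400.00)(70.00) + (7696.90)(70.00) + (625.00)(148.33) = 2199491.47 cm³
ΣAy_c = (22400.00)(80.00) + (7696.90)(189.71) + (625.00)(16.67) = 3262587.65 cm³
x_c = 2199491.47 / 30721.90 = 71.59 cm
y_c = 3262587.65 / 30721.90 = 106.20 cm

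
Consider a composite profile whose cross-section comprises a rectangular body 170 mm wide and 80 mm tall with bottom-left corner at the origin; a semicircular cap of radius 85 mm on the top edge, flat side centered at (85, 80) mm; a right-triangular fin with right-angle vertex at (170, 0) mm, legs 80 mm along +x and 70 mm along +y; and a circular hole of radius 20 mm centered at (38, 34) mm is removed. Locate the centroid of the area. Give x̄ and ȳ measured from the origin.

x̄ = 99.03 mm, ȳ = 71.11 mm

rectangular body: A = 170 × 80 = 13600.00, centroid at (85.00, 40.00).
semicircular top: A = ½π·85² = 11349.00, centroid at (85.00, 116.08).
triangular fin: A = ½·80·70 = 2800.00, centroid at (196.67, 23.33).
hole: A = −π·20² = -1256.64, centroid at (38.00, 34.00).
ΣA = 26492.37 mm²
ΣAx̄ = (13600.00)(85.00) + (11349.00)(85.00) + (2800.00)(196.67) + (-1256.64)(38.00) = 2623579.75 mm³
ΣAȳ = (13600.00)(40.00) + (11349.00)(116.08) + (2800.00)(23.33) + (-1256.64)(34.00) = 1883944.62 mm³
x̄ = 2623579.75 / 26492.37 = 99.03 mm
ȳ = 1883944.62 / 26492.37 = 71.11 mm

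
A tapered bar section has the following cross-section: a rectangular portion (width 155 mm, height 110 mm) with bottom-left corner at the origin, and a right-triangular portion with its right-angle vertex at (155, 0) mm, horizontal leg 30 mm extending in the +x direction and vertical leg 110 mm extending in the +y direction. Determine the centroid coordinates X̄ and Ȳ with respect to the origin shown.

rectangular portion: A = 155 × 110 = 17050.00, centroid at (77.50, 55.00).
triangular portion: A = ½·30·110 = 1650.00, centroid at (165.00, 36.67).
ΣA = 18700.00 mm²
ΣAX̄ = (17050.00)(77.50) + (1650.00)(165.00) = 1593625.00 mm³
ΣAȲ = (17050.00)(55.00) + (1650.00)(36.67) = 998250.00 mm³
X̄ = 1593625.00 / 18700.00 = 85.22 mm
Ȳ = 998250.00 / 18700.00 = 53.38 mm

X̄ = 85.22 mm, Ȳ = 53.38 mm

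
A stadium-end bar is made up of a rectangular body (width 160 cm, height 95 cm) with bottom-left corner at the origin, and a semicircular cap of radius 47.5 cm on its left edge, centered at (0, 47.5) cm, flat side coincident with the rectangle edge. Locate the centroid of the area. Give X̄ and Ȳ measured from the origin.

rectangular body: A = 160 × 95 = 15200.00, centroid at (80.00, 47.50).
semicircular end: A = ½π·47.5² = 3544.11, centroid at (-20.16, 47.50).
ΣA = 18744.11 cm², ΣAX̄ = 1144552.08 cm³, ΣAȲ = 890345.19 cm³.
X̄ = 1144552.08/18744.11 = 61.06 cm; Ȳ = 890345.19/18744.11 = 47.50 cm.

X̄ = 61.06 cm, Ȳ = 47.50 cm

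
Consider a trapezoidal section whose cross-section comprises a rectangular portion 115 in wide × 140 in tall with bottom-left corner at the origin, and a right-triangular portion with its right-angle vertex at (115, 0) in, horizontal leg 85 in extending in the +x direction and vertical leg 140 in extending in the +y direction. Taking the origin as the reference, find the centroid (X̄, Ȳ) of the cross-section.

rectangular portion: A = 115 × 140 = 16100.00, centroid at (57.50, 70.00).
triangular portion: A = ½·85·140 = 5950.00, centroid at (143.33, 46.67).
ΣA = 22050.00 in², ΣAX̄ = 1778583.33 in³, ΣAȲ = 1404666.67 in³.
X̄ = 1778583.33/22050.00 = 80.66 in; Ȳ = 1404666.67/22050.00 = 63.70 in.

X̄ = 80.66 in, Ȳ = 63.70 in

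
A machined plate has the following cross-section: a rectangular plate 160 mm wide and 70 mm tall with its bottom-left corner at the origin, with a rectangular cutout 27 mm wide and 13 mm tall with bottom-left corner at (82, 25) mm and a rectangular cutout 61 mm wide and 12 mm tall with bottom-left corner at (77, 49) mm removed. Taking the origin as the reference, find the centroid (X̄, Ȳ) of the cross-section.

X̄ = 77.47 mm, Ȳ = 33.67 mm

plate: A = 160 × 70 = 11200.00, centroid at (80.00, 35.00).
hole 1: A = −(27 × 13) = -351.00, centroid at (95.50, 31.50).
hole 2: A = −(61 × 12) = -732.00, centroid at (107.50, 55.00).
ΣA = 10117.00 mm², ΣAX̄ = 783789.50 mm³, ΣAȲ = 340683.50 mm³.
X̄ = 783789.50/10117.00 = 77.47 mm; Ȳ = 340683.50/10117.00 = 33.67 mm.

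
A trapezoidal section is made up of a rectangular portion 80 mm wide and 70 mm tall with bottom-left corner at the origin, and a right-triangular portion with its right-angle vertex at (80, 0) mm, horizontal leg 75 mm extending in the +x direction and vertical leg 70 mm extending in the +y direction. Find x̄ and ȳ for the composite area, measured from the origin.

x̄ = 60.74 mm, ȳ = 31.28 mm

rectangular portion: A = 80 × 70 = 5600.00, centroid at (40.00, 35.00).
triangular portion: A = ½·75·70 = 2625.00, centroid at (105.00, 23.33).
ΣA = 8225.00 mm², ΣAx̄ = 499625.00 mm³, ΣAȳ = 257250.00 mm³.
x̄ = 499625.00/8225.00 = 60.74 mm; ȳ = 257250.00/8225.00 = 31.28 mm.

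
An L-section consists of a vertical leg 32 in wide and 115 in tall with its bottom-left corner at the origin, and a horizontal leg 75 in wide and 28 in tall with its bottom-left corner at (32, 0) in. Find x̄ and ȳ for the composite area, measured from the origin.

x̄ = 35.44 in, ȳ = 41.70 in

vertical leg: A = 32 × 115 = 3680.00, centroid at (16.00, 57.50).
horizontal leg: A = 75 × 28 = 2100.00, centroid at (69.50, 14.00).
ΣA = 5780.00 in², ΣAx̄ = 204830.00 in³, ΣAȳ = 241000.00 in³.
x̄ = 204830.00/5780.00 = 35.44 in; ȳ = 241000.00/5780.00 = 41.70 in.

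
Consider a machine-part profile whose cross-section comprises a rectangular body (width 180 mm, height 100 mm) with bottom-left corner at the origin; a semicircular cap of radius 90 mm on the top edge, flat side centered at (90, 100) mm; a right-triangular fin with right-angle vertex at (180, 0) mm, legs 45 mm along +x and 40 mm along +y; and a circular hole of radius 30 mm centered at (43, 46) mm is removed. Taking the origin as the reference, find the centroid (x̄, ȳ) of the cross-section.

x̄ = 97.90 mm, ȳ = 88.22 mm

rectangular body: A = 180 × 100 = 18000.00, centroid at (90.00, 50.00).
semicircular top: A = ½π·90² = 12723.45, centroid at (90.00, 138.20).
triangular fin: A = ½·45·40 = 900.00, centroid at (195.00, 13.33).
hole: A = −π·30² = -2827.43, centroid at (43.00, 46.00).
ΣA = 28796.02 mm², ΣAx̄ = 2819030.89 mm³, ΣAȳ = 2540283.09 mm³.
x̄ = 2819030.89/28796.02 = 97.90 mm; ȳ = 2540283.09/28796.02 = 88.22 mm.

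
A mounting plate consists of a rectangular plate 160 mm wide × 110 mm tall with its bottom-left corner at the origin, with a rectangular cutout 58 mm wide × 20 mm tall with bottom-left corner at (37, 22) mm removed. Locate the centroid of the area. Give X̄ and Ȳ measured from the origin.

X̄ = 80.99 mm, Ȳ = 56.62 mm

Part | A | x̄ᵢ | ȳᵢ | A·x̄ᵢ | A·ȳᵢ
plate | 17600.00 | 80.00 | 55.00 | 1408000.00 | 968000.00
hole | -1160.00 | 66.00 | 32.00 | -76560.00 | -37120.00
Σ | 16440.00 |  |  | 1331440.00 | 930880.00
X̄ = 1331440.00 / 16440.00 = 80.99 mm
Ȳ = 930880.00 / 16440.00 = 56.62 mm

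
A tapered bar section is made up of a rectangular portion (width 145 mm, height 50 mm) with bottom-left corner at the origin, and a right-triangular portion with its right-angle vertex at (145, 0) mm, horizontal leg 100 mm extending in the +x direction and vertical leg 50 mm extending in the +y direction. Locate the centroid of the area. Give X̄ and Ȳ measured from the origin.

X̄ = 99.64 mm, Ȳ = 22.86 mm

rectangular portion: A = 145 × 50 = 7250.00, centroid at (72.50, 25.00).
triangular portion: A = ½·100·50 = 2500.00, centroid at (178.33, 16.67).
ΣA = 9750.00 mm²
ΣAX̄ = (7250.00)(72.50) + (2500.00)(178.33) = 971458.33 mm³
ΣAȲ = (7250.00)(25.00) + (2500.00)(16.67) = 222916.67 mm³
X̄ = 971458.33 / 9750.00 = 99.64 mm
Ȳ = 222916.67 / 9750.00 = 22.86 mm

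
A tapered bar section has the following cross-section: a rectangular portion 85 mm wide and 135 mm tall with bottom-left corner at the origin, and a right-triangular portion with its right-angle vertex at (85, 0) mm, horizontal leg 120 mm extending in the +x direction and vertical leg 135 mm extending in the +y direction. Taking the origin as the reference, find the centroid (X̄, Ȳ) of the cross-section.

X̄ = 76.64 mm, Ȳ = 58.19 mm

rectangular portion: A = 85 × 135 = 11475.00, centroid at (42.50, 67.50).
triangular portion: A = ½·120·135 = 8100.00, centroid at (125.00, 45.00).
ΣA = 19575.00 mm², ΣAX̄ = 1500187.50 mm³, ΣAȲ = 1139062.50 mm³.
X̄ = 1500187.50/19575.00 = 76.64 mm; Ȳ = 1139062.50/19575.00 = 58.19 mm.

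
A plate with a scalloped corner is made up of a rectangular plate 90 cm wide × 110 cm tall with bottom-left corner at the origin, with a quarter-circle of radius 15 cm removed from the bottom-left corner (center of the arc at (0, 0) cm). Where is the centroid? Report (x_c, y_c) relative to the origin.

Part | A | x̄ᵢ | ȳᵢ | A·x̄ᵢ | A·ȳᵢ
plate | 9900.00 | 45.00 | 55.00 | 445500.00 | 544500.00
removed quarter-circle | -176.71 | 6.37 | 6.37 | -1125.00 | -1125.00
Σ | 9723.29 |  |  | 444375.00 | 543375.00
x_c = 444375.00 / 9723.29 = 45.70 cm
y_c = 543375.00 / 9723.29 = 55.88 cm

x_c = 45.70 cm, y_c = 55.88 cm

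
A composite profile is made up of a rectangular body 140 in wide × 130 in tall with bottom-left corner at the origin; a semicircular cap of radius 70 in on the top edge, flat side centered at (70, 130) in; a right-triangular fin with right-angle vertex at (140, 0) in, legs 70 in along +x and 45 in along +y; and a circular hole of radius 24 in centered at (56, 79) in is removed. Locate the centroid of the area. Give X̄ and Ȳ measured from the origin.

rectangular body: A = 140 × 130 = 18200.00, centroid at (70.00, 65.00).
semicircular top: A = ½π·70² = 7696.90, centroid at (70.00, 159.71).
triangular fin: A = ½·70·45 = 1575.00, centroid at (163.33, 15.00).
hole: A = −π·24² = -1809.56, centroid at (56.00, 79.00).
ΣA = 25662.34 in²
ΣAX̄ = (18200.00)(70.00) + (7696.90)(70.00) + (1575.00)(163.33) + (-1809.56)(56.00) = 1968697.93 in³
ΣAȲ = (18200.00)(65.00) + (7696.90)(159.71) + (1575.00)(15.00) + (-1809.56)(79.00) = 2292933.89 in³
X̄ = 1968697.93 / 25662.34 = 76.72 in
Ȳ = 2292933.89 / 25662.34 = 89.35 in

X̄ = 76.72 in, Ȳ = 89.35 in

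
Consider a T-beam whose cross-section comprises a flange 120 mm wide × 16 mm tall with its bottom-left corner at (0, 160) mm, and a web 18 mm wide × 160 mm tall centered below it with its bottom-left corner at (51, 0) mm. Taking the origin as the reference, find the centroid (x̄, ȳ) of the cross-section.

x̄ = 60.00 mm, ȳ = 115.20 mm

Part | A | x̄ᵢ | ȳᵢ | A·x̄ᵢ | A·ȳᵢ
web | 2880.00 | 60.00 | 80.00 | 172800.00 | 230400.00
flange | 1920.00 | 60.00 | 168.00 | 115200.00 | 322560.00
Σ | 4800.00 |  |  | 288000.00 | 552960.00
x̄ = 288000.00 / 4800.00 = 60.00 mm
ȳ = 552960.00 / 4800.00 = 115.20 mm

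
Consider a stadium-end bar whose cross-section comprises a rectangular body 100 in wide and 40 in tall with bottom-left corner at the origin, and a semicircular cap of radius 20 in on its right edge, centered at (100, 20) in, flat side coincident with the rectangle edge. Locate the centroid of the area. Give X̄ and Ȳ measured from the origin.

X̄ = 57.94 in, Ȳ = 20.00 in

rectangular body: A = 100 × 40 = 4000.00, centroid at (50.00, 20.00).
semicircular end: A = ½π·20² = 628.32, centroid at (108.49, 20.00).
ΣA = 4628.32 in², ΣAX̄ = 268165.19 in³, ΣAȲ = 92566.37 in³.
X̄ = 268165.19/4628.32 = 57.94 in; Ȳ = 92566.37/4628.32 = 20.00 in.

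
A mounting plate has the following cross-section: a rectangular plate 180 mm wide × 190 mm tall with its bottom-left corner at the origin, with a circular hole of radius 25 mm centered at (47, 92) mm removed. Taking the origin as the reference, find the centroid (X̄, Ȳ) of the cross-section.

X̄ = 92.62 mm, Ȳ = 95.18 mm

plate: A = 180 × 190 = 34200.00, centroid at (90.00, 95.00).
hole: A = −π·25² = -1963.50, centroid at (47.00, 92.00).
ΣA = 32236.50 mm²
ΣAX̄ = (34200.00)(90.00) + (-1963.50)(47.00) = 2985715.72 mm³
ΣAȲ = (34200.00)(95.00) + (-1963.50)(92.00) = 3068358.42 mm³
X̄ = 2985715.72 / 32236.50 = 92.62 mm
Ȳ = 3068358.42 / 32236.50 = 95.18 mm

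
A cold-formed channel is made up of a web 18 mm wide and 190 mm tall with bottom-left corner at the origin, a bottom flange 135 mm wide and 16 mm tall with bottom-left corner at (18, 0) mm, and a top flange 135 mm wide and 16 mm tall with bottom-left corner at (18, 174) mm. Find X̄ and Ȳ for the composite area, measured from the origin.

Part | A | x̄ᵢ | ȳᵢ | A·x̄ᵢ | A·ȳᵢ
web | 3420.00 | 9.00 | 95.00 | 30780.00 | 324900.00
bottom flange | 2160.00 | 85.50 | 8.00 | 184680.00 | 17280.00
top flange | 2160.00 | 85.50 | 182.00 | 184680.00 | 393120.00
Σ | 7740.00 |  |  | 400140.00 | 735300.00
X̄ = 400140.00 / 7740.00 = 51.70 mm
Ȳ = 735300.00 / 7740.00 = 95.00 mm

X̄ = 51.70 mm, Ȳ = 95.00 mm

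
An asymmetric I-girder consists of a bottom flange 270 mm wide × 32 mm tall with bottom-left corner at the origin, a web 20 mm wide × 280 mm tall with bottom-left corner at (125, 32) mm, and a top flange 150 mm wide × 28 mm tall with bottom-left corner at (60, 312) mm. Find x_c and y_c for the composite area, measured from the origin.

x_c = 135.00 mm, y_c = 133.98 mm

Part | A | x̄ᵢ | ȳᵢ | A·x̄ᵢ | A·ȳᵢ
bottom flange | 8640.00 | 135.00 | 16.00 | 1166400.00 | 138240.00
web | 5600.00 | 135.00 | 172.00 | 756000.00 | 963200.00
top flange | 4200.00 | 135.00 | 326.00 | 567000.00 | 1369200.00
Σ | 18440.00 |  |  | 2489400.00 | 2470640.00
x_c = 2489400.00 / 18440.00 = 135.00 mm
y_c = 2470640.00 / 18440.00 = 133.98 mm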